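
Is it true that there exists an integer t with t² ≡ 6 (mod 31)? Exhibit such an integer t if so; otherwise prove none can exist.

No, no such integer exists.

31 is prime, so by Euler's criterion 6 is a square mod 31 iff 6^((31−1)/2) = 6^15 ≡ 1 (mod 31).
Repeated squaring mod 31: 6^2 = 36 ≡ 5; 6^4 ≡ 5² = 25 ≡ 25; 6^8 ≡ 25² = 625 ≡ 5.
Since 15 = 8 + 4 + 2 + 1, 6^15 ≡ 5 · 25 · 5 · 6; multiplying out mod 31: 5·25 = 125 ≡ 1, then 1·5 = 5 ≡ 5, then 5·6 = 30 ≡ 30. Thus 6^15 ≡ 30 ≡ −1 (mod 31).
By Euler's criterion 6 is a quadratic non-residue mod 31: no t satisfies t² ≡ 6 (mod 31).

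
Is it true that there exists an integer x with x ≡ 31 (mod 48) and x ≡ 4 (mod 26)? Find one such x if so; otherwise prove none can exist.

No such integer exists.

Reduce both congruences modulo 2, which divides 48 and 26: they say x ≡ 31 (mod 2) and x ≡ 4 (mod 2).
These are incompatible: 31 − 4 = 27 is not divisible by 2.
Therefore no such x exists.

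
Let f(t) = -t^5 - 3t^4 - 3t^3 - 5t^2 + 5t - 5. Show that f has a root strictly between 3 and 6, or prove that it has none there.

f has no root in that interval.

f(3) = -602 and f(6) = -12467, both negative, so a sign-change argument is unavailable; we show f keeps this sign on the whole interval.
Substitute t = 3 + u, where 0 < u < 3 on the interval. Expanding, f(3 + u) = -u^5 - 18u^4 - 129u^3 - 464u^2 - 835u - 602.
The nonzero coefficients here are all negative, so for u > 0 every term is negative (or zero), and the constant term -602 is strictly negative.
So f is strictly negative on (3, 6); no root exists in the interval.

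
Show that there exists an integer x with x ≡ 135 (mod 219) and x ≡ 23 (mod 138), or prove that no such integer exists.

gcd(219, 138) = 3. If x ≡ 135 (mod 219) and x ≡ 23 (mod 138), then x ≡ 135 (mod 3) and x ≡ 23 (mod 3).
But 135 mod 3 = 0 while 23 mod 3 = 2, a contradiction.
Hence the system has no solution.

No such integer exists.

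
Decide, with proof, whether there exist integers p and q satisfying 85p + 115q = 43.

There are no such integers.

Any value of 85p + 115q is a multiple of gcd(85, 115) = 5.
But 43 is not a multiple of 5 (it leaves remainder 3).
Therefore 85p + 115q = 43 has no solution in integers.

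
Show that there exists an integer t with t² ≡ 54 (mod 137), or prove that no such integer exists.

Apply Euler's criterion with the prime 137: 54 is a quadratic residue iff 54^68 ≡ 1 (mod 137), and a non-residue iff it is ≡ −1.
Repeated squaring mod 137: 54^2 = 2916 ≡ 39; 54^4 ≡ 39² = 1521 ≡ 14; 54^8 ≡ 14² = 196 ≡ 59; 54^16 ≡ 59² = 3481 ≡ 56; 54^32 ≡ 56² = 3136 ≡ 122; 54^64 ≡ 122² = 14884 ≡ 88.
Since 68 = 64 + 4, 54^68 ≡ 88 · 14; multiplying out mod 137: 88·14 = 1232 ≡ 136. Thus 54^68 ≡ 136 ≡ −1 (mod 137).
By Euler's criterion 54 is a quadratic non-residue mod 137: no t satisfies t² ≡ 54 (mod 137).

No, no such integer exists.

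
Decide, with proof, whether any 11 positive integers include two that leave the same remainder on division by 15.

Consider the 11 integers 49, 50, …, 59. They lie in distinct residue classes modulo 15, since 11 ≤ 15.
Hence this collection has no pair with equal remainders mod 15, disproving the claim.

No; for instance {49, 50, 51, 52, 53, 54, 55, 56, 57, 58, 59} is a counterexample.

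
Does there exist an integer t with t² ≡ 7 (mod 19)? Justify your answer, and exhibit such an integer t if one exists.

t = 8

t = 8 works: 8² = 64, and 64 − 7 = 57 = 3·19.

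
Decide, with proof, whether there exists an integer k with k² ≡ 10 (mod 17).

No, no such integer exists.

Since (17 − k)² ≡ k² (mod 17), it suffices to square k = 0, 1, …, 8: the residues are 0, 1, 4, 9, 16, 8, 2, 15, 13.
The set of squares mod 17 is therefore {0, 1, 2, 4, 8, 9, 13, 15, 16}, which does not contain 10.
Hence no integer k has k² ≡ 10 (mod 17).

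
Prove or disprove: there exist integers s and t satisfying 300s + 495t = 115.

Any value of 300s + 495t is a multiple of gcd(300, 495) = 15.
But 115 = 15·7 + 10, so 15 ∤ 115.
Hence no integers s, t satisfy the equation.

There are no such integers.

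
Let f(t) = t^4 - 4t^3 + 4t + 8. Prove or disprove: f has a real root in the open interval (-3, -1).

The endpoint values f(-3) = 185 and f(-1) = 9 are both positive. Claim: f(t) > 0 for every t in (-3, -1).
Substitute t = -1 − u, where 0 < u < 2 on the interval. Expanding, f(-1 − u) = u^4 + 8u^3 + 18u^2 + 12u + 9.
All 5 nonzero coefficients of this polynomial in u are positive; hence for u > 0 the value is a sum of positive terms (the constant 9 among them).
So f is strictly positive on (-3, -1); no root exists in the interval.

No.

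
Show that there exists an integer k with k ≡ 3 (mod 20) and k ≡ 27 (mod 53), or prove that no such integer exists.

Since 20 and 53 share no common factor, CRT says the pair of congruences has a solution (unique mod 1060).
Write k = 3 + 20t and require 3 + 20t ≡ 27 (mod 53), i.e. 20t ≡ 24 (mod 53).
Invert 20 mod 53 by the Euclidean algorithm: 53 = 2·20 + 13, 20 = 1·13 + 7, 13 = 1·7 + 6, 7 = 1·6 + 1, 6 = 6·1 + 0; back-substituting, 1 = 7 − 1·6 = 7 − (13 − 1·7) = −13 + 2·7 = −13 + 2·(20 − 1·13) = 2·20 − 3·13 = 2·20 − 3·(53 − 2·20) = −3·53 + 8·20. Hence 20·8 ≡ 1, so 20⁻¹ ≡ 8 (mod 53).
Multiplying by 8: t ≡ 8·24 = 192 ≡ 33 (mod 53).
With t = 33: k = 3 + 20·33 = 663.
Verify: 663 = 33·20 + 3 and 663 = 12·53 + 27. ✓

k = 663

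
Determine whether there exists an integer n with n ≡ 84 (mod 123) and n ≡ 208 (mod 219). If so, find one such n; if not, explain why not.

No, no such integer exists.

gcd(123, 219) = 3. If n ≡ 84 (mod 123) and n ≡ 208 (mod 219), then n ≡ 84 (mod 3) and n ≡ 208 (mod 3).
But 84 mod 3 = 0 while 208 mod 3 = 1, a contradiction.
Hence the system has no solution.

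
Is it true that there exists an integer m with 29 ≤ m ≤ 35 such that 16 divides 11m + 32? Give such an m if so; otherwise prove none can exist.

Scanning upward from m = 29 gives 351, 362, 373, none divisible by 16. m = 32 works, since 11·32 + 32 = 384 = 24·16.

m = 32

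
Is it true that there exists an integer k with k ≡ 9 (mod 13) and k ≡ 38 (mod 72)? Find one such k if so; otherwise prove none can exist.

k = 542

Since 13 and 72 share no common factor, CRT says the pair of congruences has a solution (unique mod 936).
Write k = 9 + 13t and require 9 + 13t ≡ 38 (mod 72), i.e. 13t ≡ 29 (mod 72).
Note 13·61 = 793 ≡ 1 (mod 72) (as 793 − 1 = 11·72), so 13⁻¹ ≡ 61.
Multiplying by 61: t ≡ 61·29 = 1769 ≡ 41 (mod 72).
Taking t = 41 gives k = 9 + 13·41 = 542.
Verify: 542 = 41·13 + 9 and 542 = 7·72 + 38. ✓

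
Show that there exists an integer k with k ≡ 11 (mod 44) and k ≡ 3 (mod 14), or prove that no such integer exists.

k = 143

gcd(44, 14) = 2. A simultaneous solution exists iff 11 ≡ 3 (mod 2); here 11 mod 2 = 1 = 3 mod 2, so it does.
List candidates k ≡ 11 (mod 44): 11, 55, 99, 143. Modulo 14 these are 11, 13, 1, 3; 143 gives 3 as required.
Verify: 143 = 3·44 + 11 and 143 = 10·14 + 3. ✓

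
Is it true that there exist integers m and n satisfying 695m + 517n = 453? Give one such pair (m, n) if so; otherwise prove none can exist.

m = 232, n = -311

695 and 517 are coprime, so 695m + 517n ranges over all of ℤ.
Euclidean algorithm: 695 = 1·517 + 178, 517 = 2·178 + 161, 178 = 1·161 + 17, 161 = 9·17 + 8, 17 = 2·8 + 1, 8 = 8·1 + 0.
Unwinding: 1 = 17 − 2·8 = 17 − 2·(161 − 9·17) = −2·161 + 19·17 = −2·161 + 19·(178 − 1·161) = 19·178 − 21·161 = 19·178 − 21·(517 − 2·178) = −21·517 + 61·178 = −21·517 + 61·(695 − 1·517) = 61·695 − 82·517, i.e. 695·61 + 517·(-82) = 1.
Scaling by 453 gives the particular solution (m, n) = (27633, -37146).
The general solution is m = 27633 + 517k, n = -37146 − 695k; taking k = -53 gives the smaller pair m = 232, n = -311.
Check: 695·232 + 517·(-311) = 161240 − 160787 = 453. ✓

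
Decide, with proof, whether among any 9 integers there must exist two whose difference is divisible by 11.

Try 9 consecutive integers, 19, 20, …, 27. Their remainders mod 11 are 8, 9, 10, 0, 1, 2, 3, 4, 5 — pairwise different, as any 9 ≤ 11 consecutive integers have distinct residues.
Any two of them differ by at most 8 < 11 and by at least 1, so no difference is a multiple of 11.

No; for instance {19, 20, 21, 22, 23, 24, 25, 26, 27} is a counterexample.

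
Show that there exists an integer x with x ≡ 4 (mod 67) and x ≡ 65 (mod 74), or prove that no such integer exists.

x = 1545

gcd(67, 74) = 1, so the Chinese Remainder Theorem guarantees exactly one residue class mod 4958 satisfying both.
Any solution of the first congruence is x = 4 + 67t; substituting into the second, 67t ≡ 65 − 4 ≡ 61 (mod 74).
Since 67·21 = 1407 = 19·74 + 1, the inverse of 67 mod 74 is 21.
Multiplying by 21: t ≡ 21·61 = 1281 ≡ 23 (mod 74).
Taking t = 23 gives x = 4 + 67·23 = 1545.
Verify: 1545 = 23·67 + 4 and 1545 = 20·74 + 65. ✓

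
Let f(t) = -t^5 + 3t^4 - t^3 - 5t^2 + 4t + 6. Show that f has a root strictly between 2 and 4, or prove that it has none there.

f(2) = 2 and f(4) = -378, which have opposite signs.
Since f is a polynomial it is continuous on [2, 4].
By the Intermediate Value Theorem, f takes the value 0 somewhere in the open interval.

Such a root exists.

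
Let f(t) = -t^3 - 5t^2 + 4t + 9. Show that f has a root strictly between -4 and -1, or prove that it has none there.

Such a root exists.

f(-4) = -23 and f(-1) = 1, which have opposite signs.
As a polynomial, f is continuous on every closed interval.
By the Intermediate Value Theorem, f takes the value 0 somewhere in the open interval.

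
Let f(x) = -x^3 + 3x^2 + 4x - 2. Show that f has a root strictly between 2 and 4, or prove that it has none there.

Yes, f has a root in the interval.

f(2) = 10 and f(4) = -2, which have opposite signs.
f is continuous everywhere (it is a polynomial), in particular on [2, 4].
By the Intermediate Value Theorem f must vanish at some point of (2, 4).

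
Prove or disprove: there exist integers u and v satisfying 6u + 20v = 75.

gcd(6, 20) = 2, so every integer of the form 6u + 20v is a multiple of 2.
But 75 = 2·37 + 1, so 2 ∤ 75.
So the equation is unsolvable over ℤ.

No, no such integers exist.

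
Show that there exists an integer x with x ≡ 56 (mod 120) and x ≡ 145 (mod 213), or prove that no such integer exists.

gcd(120, 213) = 3. If x ≡ 56 (mod 120) and x ≡ 145 (mod 213), then x ≡ 56 (mod 3) and x ≡ 145 (mod 3).
But 56 mod 3 = 2 while 145 mod 3 = 1, a contradiction.
Hence the system has no solution.

No such integer exists.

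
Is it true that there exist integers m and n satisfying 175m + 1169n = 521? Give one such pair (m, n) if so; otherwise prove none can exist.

No such integers exist.

Both 175 and 1169 are divisible by gcd(175, 1169) = 7, hence so is any combination 175m + 1169n.
But 521 is not a multiple of 7 (it leaves remainder 3).
So the equation is unsolvable over ℤ.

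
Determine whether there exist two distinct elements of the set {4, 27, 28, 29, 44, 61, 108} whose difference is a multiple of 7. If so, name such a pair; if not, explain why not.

There is no such pair.

Reduce each element modulo 7: 4↦4, 27↦6, 28↦0, 29↦1, 44↦2, 61↦5, 108↦3.
No residue repeats among the 7 elements, so no pair has difference ≡ 0 (mod 7).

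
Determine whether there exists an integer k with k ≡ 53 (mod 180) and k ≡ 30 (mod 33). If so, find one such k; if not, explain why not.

gcd(180, 33) = 3. If k ≡ 53 (mod 180) and k ≡ 30 (mod 33), then k ≡ 53 (mod 3) and k ≡ 30 (mod 3).
But 53 mod 3 = 2 while 30 mod 3 = 0, a contradiction.
So no integer satisfies both congruences.

There is no such integer.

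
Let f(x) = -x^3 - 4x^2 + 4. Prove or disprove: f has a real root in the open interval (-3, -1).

f(-3) = -5 and f(-1) = 1, which have opposite signs.
Since f is a polynomial it is continuous on [-3, -1].
By the Intermediate Value Theorem f must vanish at some point of (-3, -1).

Such a root exists.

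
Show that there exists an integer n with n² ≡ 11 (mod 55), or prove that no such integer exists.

n = 11

Take n = 11. Then 11² = 121 = 2·55 + 11, so 11² ≡ 11 (mod 55).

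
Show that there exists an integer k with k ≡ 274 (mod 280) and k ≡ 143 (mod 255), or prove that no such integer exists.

Both moduli are multiples of 5 = gcd(280, 255), so any solution would satisfy k ≡ 274 and k ≡ 143 modulo 5 simultaneously.
However 274 ≡ 4 and 143 ≡ 3 (mod 5), and 4 ≠ 3.
Hence the system has no solution.

No, no such integer exists.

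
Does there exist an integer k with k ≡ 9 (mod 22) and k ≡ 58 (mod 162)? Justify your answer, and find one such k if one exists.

No, no such integer exists.

Both moduli are multiples of 2 = gcd(22, 162), so any solution would satisfy k ≡ 9 and k ≡ 58 modulo 2 simultaneously.
These are incompatible: 9 − 58 = -49 is not divisible by 2.
Therefore no such k exists.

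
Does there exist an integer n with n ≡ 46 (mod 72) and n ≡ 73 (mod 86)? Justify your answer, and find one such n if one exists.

Reduce both congruences modulo 2, which divides 72 and 86: they say n ≡ 46 (mod 2) and n ≡ 73 (mod 2).
These are incompatible: 46 − 73 = -27 is not divisible by 2.
So no integer satisfies both congruences.

There is no such integer.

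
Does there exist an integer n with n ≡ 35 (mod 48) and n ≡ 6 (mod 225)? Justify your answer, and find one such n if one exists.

Both moduli are multiples of 3 = gcd(48, 225), so any solution would satisfy n ≡ 35 and n ≡ 6 modulo 3 simultaneously.
However 35 ≡ 2 and 6 ≡ 0 (mod 3), and 2 ≠ 0.
So no integer satisfies both congruences.

No, no such integer exists.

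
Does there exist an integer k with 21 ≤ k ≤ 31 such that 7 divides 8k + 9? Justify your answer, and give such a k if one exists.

k = 26

Scanning upward from k = 21 gives 177, 185, 193, 201, 209, none divisible by 7. Try k = 26: 8·26 + 9 = 217 = 31·7, which is divisible by 7.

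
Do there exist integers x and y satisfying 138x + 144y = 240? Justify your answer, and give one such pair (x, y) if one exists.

x = 8, y = -6

gcd(138, 144) = 6, and 6 divides 240, so integer solutions exist.
Dividing through by 6 reduces the equation to 23x + 24y = 40.
Dividing repeatedly: 24 = 1·23 + 1, 23 = 23·1 + 0.
Unwinding: 1 = 24 − 1·23, i.e. 23·(-1) + 24·1 = 1.
Multiplying through by 40: x = (-1)·40 = -40, y = 1·40 = 40 is a solution.
Shifting by a multiple of (24, −23) keeps it a solution: x = -40 + 2·24 = 8, y = 40 − 2·23 = -6.
Check: 138·8 + 144·(-6) = 1104 − 864 = 240. ✓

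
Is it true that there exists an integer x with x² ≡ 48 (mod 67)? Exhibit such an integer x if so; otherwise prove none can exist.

67 is prime, so by Euler's criterion 48 is a square mod 67 iff 48^((67−1)/2) = 48^33 ≡ 1 (mod 67).
Squaring successively (mod 67): 48^2 = 2304 ≡ 26; 48^4 ≡ 26² = 676 ≡ 6; 48^8 ≡ 6² = 36 ≡ 36; 48^16 ≡ 36² = 1296 ≡ 23; 48^32 ≡ 23² = 529 ≡ 60.
Since 33 = 32 + 1, 48^33 ≡ 60 · 48; multiplying out mod 67: 60·48 = 2880 ≡ 66. Thus 48^33 ≡ 66 ≡ −1 (mod 67).
The value −1 means 48 is a non-residue modulo 67, so x² ≡ 48 (mod 67) is impossible.

No such integer exists.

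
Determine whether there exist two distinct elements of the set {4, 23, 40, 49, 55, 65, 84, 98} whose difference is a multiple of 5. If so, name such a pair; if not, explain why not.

Yes: 4 and 49.

Both 4 and 49 leave remainder 4 on division by 5; their difference 45 = 9·5 is a multiple of 5.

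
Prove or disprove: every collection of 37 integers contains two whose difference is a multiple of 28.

Each integer lies in one of the 28 residue classes modulo 28.
With 37 integers and only 28 classes, the pigeonhole principle forces two of them, say a and b, into the same class.
Equal remainders mean a − b ≡ 0 (mod 28), so 28 divides their difference.

True.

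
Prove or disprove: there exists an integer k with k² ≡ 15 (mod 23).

23 is prime, so by Euler's criterion 15 is a square mod 23 iff 15^((23−1)/2) = 15^11 ≡ 1 (mod 23).
Squaring successively (mod 23): 15^2 = 225 ≡ 18; 15^4 ≡ 18² = 324 ≡ 2; 15^8 ≡ 2² = 4 ≡ 4.
Since 11 = 8 + 2 + 1, 15^11 ≡ 4 · 18 · 15; multiplying out mod 23: 4·18 = 72 ≡ 3, then 3·15 = 45 ≡ 22. Thus 15^11 ≡ 22 ≡ −1 (mod 23).
The value −1 means 15 is a non-residue modulo 23, so k² ≡ 15 (mod 23) is impossible.

No such integer exists.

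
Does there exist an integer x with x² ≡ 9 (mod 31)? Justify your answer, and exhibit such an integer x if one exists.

x = 3

Take x = 3. Then 3² = 9, and since 0 ≤ 9 < 31 this is already reduced: 3² ≡ 9 (mod 31).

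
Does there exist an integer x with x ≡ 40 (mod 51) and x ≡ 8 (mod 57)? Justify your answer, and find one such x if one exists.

Reduce both congruences modulo 3, which divides 51 and 57: they say x ≡ 40 (mod 3) and x ≡ 8 (mod 3).
But 40 mod 3 = 1 while 8 mod 3 = 2, a contradiction.
So no integer satisfies both congruences.

No, no such integer exists.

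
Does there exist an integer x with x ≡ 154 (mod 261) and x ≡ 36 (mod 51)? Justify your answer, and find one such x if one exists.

Reduce both congruences modulo 3, which divides 261 and 51: they say x ≡ 154 (mod 3) and x ≡ 36 (mod 3).
However 154 ≡ 1 and 36 ≡ 0 (mod 3), and 1 ≠ 0.
Therefore no such x exists.

There is no such integer.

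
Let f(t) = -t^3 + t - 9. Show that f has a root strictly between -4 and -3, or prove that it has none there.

The endpoint values f(-4) = 51 and f(-3) = 15 are both positive. Claim: f(t) > 0 for every t in (-4, -3).
Substitute t = -3 − u, where 0 < u < 1 on the interval. Expanding, f(-3 − u) = u^3 + 9u^2 + 26u + 15.
All 4 nonzero coefficients of this polynomial in u are positive; hence for u > 0 the value is a sum of positive terms (the constant 15 among them).
So f is strictly positive on (-4, -3); no root exists in the interval.

f has no root in that interval.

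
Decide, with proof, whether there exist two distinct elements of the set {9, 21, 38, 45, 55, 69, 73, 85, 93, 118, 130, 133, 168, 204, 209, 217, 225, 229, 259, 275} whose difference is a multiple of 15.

Yes: 9 and 69.

9 mod 15 = 9 and 69 mod 15 = 9, so 69 − 9 = 60 = 4·15.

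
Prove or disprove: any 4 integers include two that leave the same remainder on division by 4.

Take the 4 consecutive integers 20, 21, 22, 23: their residues mod 4 are all distinct because 4 ≤ 4.
So no two of them leave the same remainder on division by 4; the claim fails for this set.

No; for instance {20, 21, 22, 23} is a counterexample.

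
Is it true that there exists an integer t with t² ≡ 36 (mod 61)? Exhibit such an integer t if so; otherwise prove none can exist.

Take t = 6. Then 6² = 36, and since 0 ≤ 36 < 61 this is already reduced: 6² ≡ 36 (mod 61).

t = 6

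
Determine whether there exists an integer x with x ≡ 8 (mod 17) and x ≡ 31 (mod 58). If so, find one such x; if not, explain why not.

x = 263

gcd(17, 58) = 1, so the Chinese Remainder Theorem guarantees exactly one residue class mod 986 satisfying both.
Write x = 8 + 17t and require 8 + 17t ≡ 31 (mod 58), i.e. 17t ≡ 23 (mod 58).
Note 17·41 = 697 ≡ 1 (mod 58) (as 697 − 1 = 12·58), so 17⁻¹ ≡ 41.
Multiplying by 41: t ≡ 41·23 = 943 ≡ 15 (mod 58).
With t = 15: x = 8 + 17·15 = 263.
Check: 263 mod 17 = 8, 263 mod 58 = 31. ✓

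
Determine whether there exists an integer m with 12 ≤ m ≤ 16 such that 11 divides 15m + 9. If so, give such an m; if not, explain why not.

There is no such integer m in that range.

At m = 12, 15·12 + 9 = 189 ≡ 2 (mod 11), and each step in m adds 15 ≡ 4 (mod 11), giving residues 2, 6, 10, 3, 7 for m = 12, 13, …, 16.
None is 0, so 11 never divides 15m + 9 on this range.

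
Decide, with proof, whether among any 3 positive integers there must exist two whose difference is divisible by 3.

Consider the 3 integers 3, 4, 5. They lie in distinct residue classes modulo 3, since 3 ≤ 3.
No two share a residue, so no pair has difference divisible by 3; the claim fails for this set.

No; for instance {3, 4, 5} is a counterexample.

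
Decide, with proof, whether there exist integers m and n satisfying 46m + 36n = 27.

No such integers exist.

Any value of 46m + 36n is a multiple of gcd(46, 36) = 2.
But 27 = 2·13 + 1, so 2 ∤ 27.
Therefore 46m + 36n = 27 has no solution in integers.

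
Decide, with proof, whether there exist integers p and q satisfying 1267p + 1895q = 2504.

Since gcd(1267, 1895) = 1, every integer is an integer combination of 1267 and 1895.
Dividing repeatedly: 1895 = 1·1267 + 628, 1267 = 2·628 + 11, 628 = 57·11 + 1, 11 = 11·1 + 0.
Back-substituting, 1 = 628 − 57·11 = 628 − 57·(1267 − 2·628) = −57·1267 + 115·628 = −57·1267 + 115·(1895 − 1·1267) = 115·1895 − 172·1267; that is, 1267·(-172) + 1895·115 = 1.
Times 2504: 1267·(-430688) + 1895·287960 = 2504, so (-430688, 287960) solves it.
Shifting by a multiple of (1895, −1267) keeps it a solution: p = -430688 + 228·1895 = 1372, q = 287960 − 228·1267 = -916.
Check: 1267·1372 + 1895·(-916) = 1738324 − 1735820 = 2504. ✓

p = 1372, q = -916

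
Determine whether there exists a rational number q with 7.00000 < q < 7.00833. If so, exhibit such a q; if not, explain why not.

Look for a denominator N such that an integer falls strictly between N·7.00000 and N·7.00833. N = 121 works: 121·7.00000 = 847.00000 < 848 < 848.00793 = 121·7.00833.
Dividing back, 7.00000 < 848/121 < 7.00833, and 848/121 is rational.

q = 848/121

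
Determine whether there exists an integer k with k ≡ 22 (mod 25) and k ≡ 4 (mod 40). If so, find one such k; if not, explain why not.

There is no such integer.

Both moduli are multiples of 5 = gcd(25, 40), so any solution would satisfy k ≡ 22 and k ≡ 4 modulo 5 simultaneously.
But 22 mod 5 = 2 while 4 mod 5 = 4, a contradiction.
So no integer satisfies both congruences.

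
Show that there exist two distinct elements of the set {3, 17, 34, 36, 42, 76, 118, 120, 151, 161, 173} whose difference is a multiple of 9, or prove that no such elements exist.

Yes: 3 and 120.

3 mod 9 = 3 and 120 mod 9 = 3, so 120 − 3 = 117 = 13·9.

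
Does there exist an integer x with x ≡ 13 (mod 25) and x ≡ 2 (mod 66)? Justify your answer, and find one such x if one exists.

x = 1388

gcd(25, 66) = 1, so the Chinese Remainder Theorem guarantees exactly one residue class mod 1650 satisfying both.
Write x = 13 + 25t and require 13 + 25t ≡ 2 (mod 66), i.e. 25t ≡ 55 (mod 66).
Invert 25 mod 66 by the Euclidean algorithm: 66 = 2·25 + 16, 25 = 1·16 + 9, 16 = 1·9 + 7, 9 = 1·7 + 2, 7 = 3·2 + 1, 2 = 2·1 + 0; back-substituting, 1 = 7 − 3·2 = 7 − 3·(9 − 1·7) = −3·9 + 4·7 = −3·9 + 4·(16 − 1·9) = 4·16 − 7·9 = 4·16 − 7·(25 − 1·16) = −7·25 + 11·16 = −7·25 + 11·(66 − 2·25) = 11·66 − 29·25. Hence 25·(-29) ≡ 1, so 25⁻¹ ≡ -29 ≡ 37 (mod 66).
Therefore t ≡ 37·55 = 2035 ≡ 55 (mod 66).
With t = 55: x = 13 + 25·55 = 1388.
Verify: 1388 = 55·25 + 13 and 1388 = 21·66 + 2. ✓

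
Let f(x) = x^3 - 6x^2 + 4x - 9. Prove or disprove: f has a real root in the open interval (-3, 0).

No such root exists.

f(-3) = -102 and f(0) = -9, both negative, so a sign-change argument is unavailable; we show f keeps this sign on the whole interval.
Substitute x = −u, where 0 < u < 3 on the interval. Expanding, f(−u) = -u^3 - 6u^2 - 4u - 9.
The nonzero coefficients here are all negative, so for u > 0 every term is negative (or zero), and the constant term -9 is strictly negative.
So f is strictly negative on (-3, 0); no root exists in the interval.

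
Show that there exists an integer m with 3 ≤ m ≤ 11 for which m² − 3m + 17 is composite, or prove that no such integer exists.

At m = 8: 8² − 3·8 + 17 = 57 = 3·19, which is composite.

m = 8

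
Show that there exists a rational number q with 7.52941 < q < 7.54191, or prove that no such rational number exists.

q = 98/13

Look for a denominator N such that an integer falls strictly between N·7.52941 and N·7.54191. N = 13 works: 13·7.52941 = 97.88233 < 98 < 98.04483 = 13·7.54191.
Dividing back, 7.52941 < 98/13 < 7.54191, and 98/13 is rational.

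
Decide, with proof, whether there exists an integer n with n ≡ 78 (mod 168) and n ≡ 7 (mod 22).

Reduce both congruences modulo 2, which divides 168 and 22: they say n ≡ 78 (mod 2) and n ≡ 7 (mod 2).
However 78 ≡ 0 and 7 ≡ 1 (mod 2), and 0 ≠ 1.
Therefore no such n exists.

No, no such integer exists.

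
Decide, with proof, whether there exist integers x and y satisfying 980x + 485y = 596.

Any value of 980x + 485y is a multiple of gcd(980, 485) = 5.
However 596 leaves remainder 1 on division by 5.
So the equation is unsolvable over ℤ.

No, no such integers exist.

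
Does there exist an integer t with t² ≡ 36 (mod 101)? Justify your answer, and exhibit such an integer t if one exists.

t = 95 works: 95² = 9025, and 9025 − 36 = 8989 = 89·101.

t = 95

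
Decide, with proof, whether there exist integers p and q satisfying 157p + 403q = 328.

p = 133, q = -51

Since gcd(157, 403) = 1, every integer is an integer combination of 157 and 403.
Euclidean algorithm: 403 = 2·157 + 89, 157 = 1·89 + 68, 89 = 1·68 + 21, 68 = 3·21 + 5, 21 = 4·5 + 1, 5 = 5·1 + 0.
Unwinding: 1 = 21 − 4·5 = 21 − 4·(68 − 3·21) = −4·68 + 13·21 = −4·68 + 13·(89 − 1·68) = 13·89 − 17·68 = 13·89 − 17·(157 − 1·89) = −17·157 + 30·89 = −17·157 + 30·(403 − 2·157) = 30·403 − 77·157, i.e. 157·(-77) + 403·30 = 1.
Times 328: 157·(-25256) + 403·9840 = 328, so (-25256, 9840) solves it.
Adding 63·403 to p and subtracting 63·157 from q gives the tidier solution (133, -51).
Check: 157·133 + 403·(-51) = 20881 − 20553 = 328. ✓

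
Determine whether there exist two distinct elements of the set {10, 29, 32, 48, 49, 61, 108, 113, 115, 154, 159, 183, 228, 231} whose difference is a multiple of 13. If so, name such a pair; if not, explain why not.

Both 10 and 49 leave remainder 10 on division by 13; their difference 39 = 3·13 is a multiple of 13.

The pair (10, 49) works.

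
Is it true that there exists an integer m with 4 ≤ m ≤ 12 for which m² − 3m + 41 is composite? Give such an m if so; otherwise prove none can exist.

At m = 8: 8² − 3·8 + 41 = 81 = 3·27, which is composite.

m = 8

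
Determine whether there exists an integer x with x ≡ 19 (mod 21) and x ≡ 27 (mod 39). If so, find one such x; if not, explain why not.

Reduce both congruences modulo 3, which divides 21 and 39: they say x ≡ 19 (mod 3) and x ≡ 27 (mod 3).
However 19 ≡ 1 and 27 ≡ 0 (mod 3), and 1 ≠ 0.
Hence the system has no solution.

No such integer exists.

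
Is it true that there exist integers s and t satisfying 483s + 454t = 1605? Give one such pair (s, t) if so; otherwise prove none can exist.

s = 71, t = -72

483 and 454 are coprime, so 483s + 454t ranges over all of ℤ.
Dividing repeatedly: 483 = 1·454 + 29, 454 = 15·29 + 19, 29 = 1·19 + 10, 19 = 1·10 + 9, 10 = 1·9 + 1, 9 = 9·1 + 0.
Back-substituting, 1 = 10 − 1·9 = 10 − (19 − 1·10) = −19 + 2·10 = −19 + 2·(29 − 1·19) = 2·29 − 3·19 = 2·29 − 3·(454 − 15·29) = −3·454 + 47·29 = −3·454 + 47·(483 − 1·454) = 47·483 − 50·454; that is, 483·47 + 454·(-50) = 1.
Multiplying through by 1605: s = 47·1605 = 75435, t = (-50)·1605 = -80250 is a solution.
The general solution is s = 75435 + 454k, t = -80250 − 483k; taking k = -166 gives the smaller pair s = 71, t = -72.
Check: 483·71 + 454·(-72) = 34293 − 32688 = 1605. ✓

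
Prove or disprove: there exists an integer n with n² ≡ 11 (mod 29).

There is no such integer.

29 is prime, so by Euler's criterion 11 is a square mod 29 iff 11^((29−1)/2) = 11^14 ≡ 1 (mod 29).
Repeated squaring mod 29: 11^2 = 121 ≡ 5; 11^4 ≡ 5² = 25 ≡ 25; 11^8 ≡ 25² = 625 ≡ 16.
Since 14 = 8 + 4 + 2, 11^14 ≡ 16 · 25 · 5; multiplying out mod 29: 16·25 = 400 ≡ 23, then 23·5 = 115 ≡ 28. Thus 11^14 ≡ 28 ≡ −1 (mod 29).
By Euler's criterion 11 is a quadratic non-residue mod 29: no n satisfies n² ≡ 11 (mod 29).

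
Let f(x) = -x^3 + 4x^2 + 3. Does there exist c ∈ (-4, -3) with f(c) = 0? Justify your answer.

No such root exists.

The endpoint values f(-4) = 131 and f(-3) = 66 are both positive. Claim: f(x) > 0 for every x in (-4, -3).
Shift to the endpoint -3: with x = -3 − u (0 < u < 1), one computes f(-3 − u) = u^3 + 13u^2 + 51u + 66.
All 4 nonzero coefficients of this polynomial in u are positive; hence for u > 0 the value is a sum of positive terms (the constant 66 among them).
Therefore f(x) > 0 throughout (-4, -3), and f has no zero there.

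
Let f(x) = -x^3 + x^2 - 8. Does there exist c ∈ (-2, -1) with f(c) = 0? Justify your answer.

f(-2) = 4 and f(-1) = -6, which have opposite signs.
f is continuous everywhere (it is a polynomial), in particular on [-2, -1].
By the Intermediate Value Theorem f must vanish at some point of (-2, -1).

Yes, such a c exists.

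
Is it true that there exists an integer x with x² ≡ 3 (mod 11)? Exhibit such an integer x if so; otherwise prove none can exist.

x = 5 works: 5² = 25, and 25 − 3 = 22 = 2·11.

x = 5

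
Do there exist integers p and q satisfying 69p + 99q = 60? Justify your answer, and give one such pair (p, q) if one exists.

Every value of 69p + 99q is a multiple of gcd(69, 99) = 3; since 3 ∣ 60, solutions exist.
Dividing through by 3 reduces the equation to 23p + 33q = 20.
Dividing repeatedly: 33 = 1·23 + 10, 23 = 2·10 + 3, 10 = 3·3 + 1, 3 = 3·1 + 0.
Unwinding: 1 = 10 − 3·3 = 10 − 3·(23 − 2·10) = −3·23 + 7·10 = −3·23 + 7·(33 − 1·23) = 7·33 − 10·23, i.e. 23·(-10) + 33·7 = 1.
Scaling by 20 gives the particular solution (p, q) = (-200, 140).
Adding 7·33 to p and subtracting 7·23 from q gives the tidier solution (31, -21).
Indeed 69·31 + 99·(-21) = 2139 − 2079 = 60.

p = 31, q = -21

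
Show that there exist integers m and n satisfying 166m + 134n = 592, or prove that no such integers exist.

Since gcd(166, 134) = 2 and 592 = 2·296, Bézout's identity guarantees a solution.
Dividing through by 2 reduces the equation to 83m + 67n = 296.
Run the Euclidean algorithm on 83 and 67: 83 = 1·67 + 16, 67 = 4·16 + 3, 16 = 5·3 + 1, 3 = 3·1 + 0.
Back-substituting, 1 = 16 − 5·3 = 16 − 5·(67 − 4·16) = −5·67 + 21·16 = −5·67 + 21·(83 − 1·67) = 21·83 − 26·67; that is, 83·21 + 67·(-26) = 1.
Scaling by 296 gives the particular solution (m, n) = (6216, -7696).
Subtracting 92·67 from m and adding 92·83 to n gives the tidier solution (52, -60).
Check: 166·52 + 134·(-60) = 8632 − 8040 = 592. ✓

m = 52, n = -60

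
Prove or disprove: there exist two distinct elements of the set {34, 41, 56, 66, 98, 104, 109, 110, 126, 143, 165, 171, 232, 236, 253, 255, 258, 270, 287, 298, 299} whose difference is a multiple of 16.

Reduce each element mod 16: 34↦2, 41↦9, 56↦8, 66↦2, 98↦2, 104↦8, 109↦13, 110↦14, 126↦14, 143↦15, 165↦5, 171↦11, 232↦8, 236↦12, 253↦13, 255↦15, 258↦2, 270↦14, 287↦15, 298↦10, 299↦11. The residue 2 repeats (at 34 and 66), and 66 − 34 = 32 = 2·16.

The pair (34, 66) works.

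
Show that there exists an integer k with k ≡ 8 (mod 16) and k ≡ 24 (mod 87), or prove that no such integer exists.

k = 24

The moduli 16 and 87 are coprime, so by the Chinese Remainder Theorem a unique solution modulo 1392 exists.
Write k = 8 + 16t and require 8 + 16t ≡ 24 (mod 87), i.e. 16t ≡ 16 (mod 87).
To invert 16 modulo 87: 87 = 5·16 + 7, 16 = 2·7 + 2, 7 = 3·2 + 1, 2 = 2·1 + 0, and unwinding, 1 = 7 − 3·2 = 7 − 3·(16 − 2·7) = −3·16 + 7·7 = −3·16 + 7·(87 − 5·16) = 7·87 − 38·16. Thus 16⁻¹ ≡ -38 ≡ 49 (mod 87).
Multiplying by 49: t ≡ 49·16 = 784 ≡ 1 (mod 87).
Taking t = 1 gives k = 8 + 16·1 = 24.
Verify: 24 = 1·16 + 8 and 24 = 0·87 + 24. ✓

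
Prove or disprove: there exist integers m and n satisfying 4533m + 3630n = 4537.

No, no such integers exist.

Both 4533 and 3630 are divisible by gcd(4533, 3630) = 3, hence so is any combination 4533m + 3630n.
But 4537 = 3·1512 + 1, so 3 ∤ 4537.
Hence no integers m, n satisfy the equation.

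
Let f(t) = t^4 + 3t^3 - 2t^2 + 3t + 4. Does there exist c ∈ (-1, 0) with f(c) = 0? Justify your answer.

f(-1) = -3 and f(0) = 4, which have opposite signs.
Since f is a polynomial it is continuous on [-1, 0].
The Intermediate Value Theorem then guarantees some c ∈ (-1, 0) with f(c) = 0.

Yes, such a c exists.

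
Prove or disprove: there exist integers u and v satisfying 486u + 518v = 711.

There are no such integers.

gcd(486, 518) = 2, so every integer of the form 486u + 518v is a multiple of 2.
However 711 leaves remainder 1 on division by 2.
So the equation is unsolvable over ℤ.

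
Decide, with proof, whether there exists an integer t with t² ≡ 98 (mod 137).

t = 57

Take t = 57. Then 57² = 3249 = 23·137 + 98, so 57² ≡ 98 (mod 137).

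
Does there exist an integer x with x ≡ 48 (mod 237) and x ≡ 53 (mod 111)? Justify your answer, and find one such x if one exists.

No, no such integer exists.

Both moduli are multiples of 3 = gcd(237, 111), so any solution would satisfy x ≡ 48 and x ≡ 53 modulo 3 simultaneously.
However 48 ≡ 0 and 53 ≡ 2 (mod 3), and 0 ≠ 2.
Hence the system has no solution.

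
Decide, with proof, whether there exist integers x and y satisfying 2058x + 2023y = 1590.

Any value of 2058x + 2023y is a multiple of gcd(2058, 2023) = 7.
However 1590 leaves remainder 1 on division by 7.
Therefore 2058x + 2023y = 1590 has no solution in integers.

There are no such integers.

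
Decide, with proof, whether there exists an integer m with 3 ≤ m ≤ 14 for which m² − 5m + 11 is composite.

m = 12

At m = 12: 12² − 5·12 + 11 = 95 = 5·19, which is composite.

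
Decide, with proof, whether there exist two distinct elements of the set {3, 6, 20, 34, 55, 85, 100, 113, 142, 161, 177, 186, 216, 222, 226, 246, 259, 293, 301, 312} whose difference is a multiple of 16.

3 mod 16 = 3 and 259 mod 16 = 3, so 259 − 3 = 256 = 16·16.

The pair (3, 259) works.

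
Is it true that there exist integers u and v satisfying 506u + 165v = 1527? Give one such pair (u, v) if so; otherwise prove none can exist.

Both 506 and 165 are divisible by gcd(506, 165) = 11, hence so is any combination 506u + 165v.
However 1527 leaves remainder 9 on division by 11.
So the equation is unsolvable over ℤ.

No such integers exist.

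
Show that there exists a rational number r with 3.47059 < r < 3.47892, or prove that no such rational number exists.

Look for a denominator N such that an integer falls strictly between N·3.47059 and N·3.47892. N = 19 works: 19·3.47059 = 65.94121 < 66 < 66.09948 = 19·3.47892.
Hence 66/19 is a rational number with 3.47059 < 66/19 < 3.47892.

r = 66/19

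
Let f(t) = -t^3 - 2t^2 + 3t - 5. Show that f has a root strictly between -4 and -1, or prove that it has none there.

Yes, f has a root in the interval.

f(-4) = 15 and f(-1) = -9, which have opposite signs.
As a polynomial, f is continuous on every closed interval.
By the Intermediate Value Theorem, f takes the value 0 somewhere in the open interval.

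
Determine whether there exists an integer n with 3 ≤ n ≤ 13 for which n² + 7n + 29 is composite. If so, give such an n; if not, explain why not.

At n = 13: 13² + 7·13 + 29 = 289 = 17·17, which is composite.

n = 13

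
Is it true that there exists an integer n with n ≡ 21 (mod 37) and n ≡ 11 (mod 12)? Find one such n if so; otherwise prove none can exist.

The moduli 37 and 12 are coprime, so by the Chinese Remainder Theorem a unique solution modulo 444 exists.
Any solution of the first congruence is n = 21 + 37t; substituting into the second, 37t ≡ 11 − 21 ≡ 2 (mod 12).
37 ≡ 1 (mod 12), so this reads 1t ≡ 2 (mod 12). So t ≡ 2 (mod 12).
With t = 2: n = 21 + 37·2 = 95.
Verify: 95 = 2·37 + 21 and 95 = 7·12 + 11. ✓

n = 95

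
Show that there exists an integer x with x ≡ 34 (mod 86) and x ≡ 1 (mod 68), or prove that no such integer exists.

Both moduli are multiples of 2 = gcd(86, 68), so any solution would satisfy x ≡ 34 and x ≡ 1 modulo 2 simultaneously.
These are incompatible: 34 − 1 = 33 is not divisible by 2.
Hence the system has no solution.

No, no such integer exists.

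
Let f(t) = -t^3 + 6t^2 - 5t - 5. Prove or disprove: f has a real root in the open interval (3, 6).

Such a root exists.

f(3) = 7 and f(6) = -35, which have opposite signs.
As a polynomial, f is continuous on every closed interval.
By the Intermediate Value Theorem, f takes the value 0 somewhere in the open interval.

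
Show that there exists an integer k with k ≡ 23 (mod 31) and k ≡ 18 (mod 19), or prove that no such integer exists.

k = 550

gcd(31, 19) = 1, so the Chinese Remainder Theorem guarantees exactly one residue class mod 589 satisfying both.
Write k = 23 + 31t and require 23 + 31t ≡ 18 (mod 19), i.e. 31t ≡ 14 (mod 19).
31 ≡ 12 (mod 19), so this reads 12t ≡ 14 (mod 19). To invert 12 modulo 19: 19 = 1·12 + 7, 12 = 1·7 + 5, 7 = 1·5 + 2, 5 = 2·2 + 1, 2 = 2·1 + 0, and unwinding, 1 = 5 − 2·2 = 5 − 2·(7 − 1·5) = −2·7 + 3·5 = −2·7 + 3·(12 − 1·7) = 3·12 − 5·7 = 3·12 − 5·(19 − 1·12) = −5·19 + 8·12. Thus 12⁻¹ ≡ 8 (mod 19).
Multiplying by 8: t ≡ 8·14 = 112 ≡ 17 (mod 19).
With t = 17: k = 23 + 31·17 = 550.
Verify: 550 = 17·31 + 23 and 550 = 28·19 + 18. ✓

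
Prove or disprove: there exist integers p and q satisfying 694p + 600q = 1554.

p = 291, q = -334

Every value of 694p + 600q is a multiple of gcd(694, 600) = 2; since 2 ∣ 1554, solutions exist.
Dividing through by 2 reduces the equation to 347p + 300q = 777.
Dividing repeatedly: 347 = 1·300 + 47, 300 = 6·47 + 18, 47 = 2·18 + 11, 18 = 1·11 + 7, 11 = 1·7 + 4, 7 = 1·4 + 3, 4 = 1·3 + 1, 3 = 3·1 + 0.
Unwinding: 1 = 4 − 1·3 = 4 − (7 − 1·4) = −7 + 2·4 = −7 + 2·(11 − 1·7) = 2·11 − 3·7 = 2·11 − 3·(18 − 1·11) = −3·18 + 5·11 = −3·18 + 5·(47 − 2·18) = 5·47 − 13·18 = 5·47 − 13·(300 − 6·47) = −13·300 + 83·47 = −13·300 + 83·(347 − 1·300) = 83·347 − 96·300, i.e. 347·83 + 300·(-96) = 1.
Times 777: 347·64491 + 300·(-74592) = 777, so (64491, -74592) solves it.
The general solution is p = 64491 + 300k, q = -74592 − 347k; taking k = -214 gives the smaller pair p = 291, q = -334.
Indeed 694·291 + 600·(-334) = 201954 − 200400 = 1554.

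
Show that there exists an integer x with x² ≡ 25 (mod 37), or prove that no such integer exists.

x = 32 works: 32² = 1024, and 1024 − 25 = 999 = 27·37.

x = 32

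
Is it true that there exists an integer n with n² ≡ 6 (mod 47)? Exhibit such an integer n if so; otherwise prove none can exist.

Take n = 37. Then 37² = 1369 = 29·47 + 6, so 37² ≡ 6 (mod 47).

n = 37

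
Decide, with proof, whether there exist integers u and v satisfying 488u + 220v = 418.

No, no such integers exist.

gcd(488, 220) = 4, so every integer of the form 488u + 220v is a multiple of 4.
But 418 = 4·104 + 2, so 4 ∤ 418.
Therefore 488u + 220v = 418 has no solution in integers.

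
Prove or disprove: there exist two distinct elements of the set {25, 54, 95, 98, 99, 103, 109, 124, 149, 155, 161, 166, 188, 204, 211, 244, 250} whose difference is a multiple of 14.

Yes: 25 and 95.

25 mod 14 = 11 and 95 mod 14 = 11, so 95 − 25 = 70 = 5·14.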